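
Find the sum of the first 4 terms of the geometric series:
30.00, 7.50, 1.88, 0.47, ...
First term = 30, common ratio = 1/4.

Sₙ = a(1 - rⁿ) / (1 - r)
S_4 = 30(1 - (1/4)^4) / (1 - (1/4))
S_4 = 30(1 - (1/256)) / (3/4)
S_4 = 1275/32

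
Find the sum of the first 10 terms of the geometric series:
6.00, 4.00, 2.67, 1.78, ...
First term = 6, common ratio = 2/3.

Sₙ = a(1 - rⁿ) / (1 - r)
S_10 = 6(1 - (2/3)^10) / (1 - (2/3))
S_10 = 6(1 - (1024/59049)) / (1/3)
S_10 = 116050/6561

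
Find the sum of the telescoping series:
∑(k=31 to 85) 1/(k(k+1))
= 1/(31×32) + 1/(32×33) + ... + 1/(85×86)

Partial fractions: 1/(k(k+1)) = 1/k - 1/(k+1)
The series telescopes:
= (1/31 - 1/32) + (1/32 - 1/33) + ... + (1/85 - 1/86)
= 1/31 - 1/86
= 55/2666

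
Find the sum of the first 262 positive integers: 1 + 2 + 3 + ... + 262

Formula: ∑k = n(n+1)/2
= 262×263/2
= 68906/2
= 34453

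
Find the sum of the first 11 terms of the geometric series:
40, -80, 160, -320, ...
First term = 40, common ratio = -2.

Sₙ = a(1 - rⁿ) / (1 - r)
S_11 = 40(1 - (-2)^11) / (1 - (-2))
S_11 = 40(1 - (-2048)) / (3)
S_11 = 27320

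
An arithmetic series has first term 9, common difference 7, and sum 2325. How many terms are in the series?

Using S = n/2 × [2a + (n-1)d]
2325 = n/2 × [2(9) + (n-1)(7)]
2325 = n/2 × [18 + 7n - 7]
4650 = n × [11 + 7n]
7n² + (11)n - 4650 = 0
Discriminant: Δ = (11)² - 4(7)(-4650) = 121 + 130200 = 130321
√Δ = 361
n = [-(11) + √Δ] / (2·7) = (-11 + 361) / 14 = 350 / 14 = 25
(The negative root is discarded since n must be a positive integer.)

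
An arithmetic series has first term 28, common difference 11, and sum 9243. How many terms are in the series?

Using S = n/2 × [2a + (n-1)d]
9243 = n/2 × [2(28) + (n-1)(11)]
9243 = n/2 × [56 + 11n - 11]
18486 = n × [45 + 11n]
11n² + (45)n - 18486 = 0
Discriminant: Δ = (45)² - 4(11)(-18486) = 2025 + 813384 = 815409
√Δ = 903
n = [-(45) + √Δ] / (2·11) = (-45 + 903) / 22 = 858 / 22 = 39
(The negative root is discarded since n must be a positive integer.)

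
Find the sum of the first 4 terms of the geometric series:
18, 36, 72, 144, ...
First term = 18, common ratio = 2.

Sₙ = a(1 - rⁿ) / (1 - r)
S_4 = 18(1 - 2^4) / (1 - 2)
S_4 = 18(1 - 16) / (-1)
S_4 = 270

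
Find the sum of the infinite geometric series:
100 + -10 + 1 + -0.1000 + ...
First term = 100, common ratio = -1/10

For |r| < 1, S = a / (1 - r)
S = 100 / (1 - (-1/10))
S = 100 / (11/10)
S = 1000/11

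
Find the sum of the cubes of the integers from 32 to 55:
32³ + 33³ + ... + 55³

Use ∑_{k=1}^{n} k³ = [n(n+1)/2]², then subtract the first 31 terms.
∑_{k=1}^{55} k³ = [55×56/2]² = 1540² = 2371600
∑_{k=1}^{31} k³ = [31×32/2]² = 496² = 246016
∑_{k=32}^{55} k³ = 2371600 - 246016 = 2125584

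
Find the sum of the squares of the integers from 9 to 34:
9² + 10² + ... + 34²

Use ∑_{k=1}^{n} k² = n(n+1)(2n+1)/6, then subtract the first 8 terms.
∑_{k=1}^{34} k² = 34×35×69/6 = 13685
∑_{k=1}^{8} k² = 8×9×17/6 = 204
∑_{k=9}^{34} k² = 13685 - 204 = 13481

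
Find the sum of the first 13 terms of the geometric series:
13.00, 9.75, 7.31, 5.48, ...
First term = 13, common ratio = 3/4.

Sₙ = a(1 - rⁿ) / (1 - r)
S_13 = 13(1 - (3/4)^13) / (1 - (3/4))
S_13 = 13(1 - (1594323/67108864)) / (1/4)
S_13 = 851689033/16777216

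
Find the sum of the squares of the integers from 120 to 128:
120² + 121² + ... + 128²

Use ∑_{k=1}^{n} k² = n(n+1)(2n+1)/6, then subtract the first 119 terms.
∑_{k=1}^{128} k² = 128×129×257/6 = 707264
∑_{k=1}^{119} k² = 119×120×239/6 = 568820
∑_{k=120}^{128} k² = 707264 - 568820 = 138444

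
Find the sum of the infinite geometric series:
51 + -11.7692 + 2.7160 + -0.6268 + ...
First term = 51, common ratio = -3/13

For |r| < 1, S = a / (1 - r)
S = 51 / (1 - (-3/13))
S = 51 / (16/13)
S = 663/16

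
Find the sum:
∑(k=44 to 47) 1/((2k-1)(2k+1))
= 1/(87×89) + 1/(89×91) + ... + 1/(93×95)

Partial fractions: 1/((2k-1)(2k+1)) = (1/2)[1/(2k-1) - 1/(2k+1)]
The series telescopes:
= (1/2)[1/87 - 1/95]
= 4/8265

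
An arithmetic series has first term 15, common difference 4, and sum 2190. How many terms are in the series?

Using S = n/2 × [2a + (n-1)d]
2190 = n/2 × [2(15) + (n-1)(4)]
2190 = n/2 × [30 + 4n - 4]
4380 = n × [26 + 4n]
4n² + (26)n - 4380 = 0
Discriminant: Δ = (26)² - 4(4)(-4380) = 676 + 70080 = 70756
√Δ = 266
n = [-(26) + √Δ] / (2·4) = (-26 + 266) / 8 = 240 / 8 = 30
(The negative root is discarded since n must be a positive integer.)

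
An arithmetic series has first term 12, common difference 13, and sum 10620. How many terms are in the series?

Using S = n/2 × [2a + (n-1)d]
10620 = n/2 × [2(12) + (n-1)(13)]
10620 = n/2 × [24 + 13n - 13]
21240 = n × [11 + 13n]
13n² + (11)n - 21240 = 0
Discriminant: Δ = (11)² - 4(13)(-21240) = 121 + 1104480 = 1104601
√Δ = 1051
n = [-(11) + √Δ] / (2·13) = (-11 + 1051) / 26 = 1040 / 26 = 40
(The negative root is discarded since n must be a positive integer.)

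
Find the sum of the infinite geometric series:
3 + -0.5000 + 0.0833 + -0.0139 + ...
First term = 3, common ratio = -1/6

For |r| < 1, S = a / (1 - r)
S = 3 / (1 - (-1/6))
S = 3 / (7/6)
S = 18/7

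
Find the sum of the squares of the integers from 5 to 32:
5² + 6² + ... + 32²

Use ∑_{k=1}^{n} k² = n(n+1)(2n+1)/6, then subtract the first 4 terms.
∑_{k=1}^{32} k² = 32×33×65/6 = 11440
∑_{k=1}^{4} k² = 4×5×9/6 = 30
∑_{k=5}^{32} k² = 11440 - 30 = 11410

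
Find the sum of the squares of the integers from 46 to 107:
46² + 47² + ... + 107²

Use ∑_{k=1}^{n} k² = n(n+1)(2n+1)/6, then subtract the first 45 terms.
∑_{k=1}^{107} k² = 107×108×215/6 = 414090
∑_{k=1}^{45} k² = 45×46×91/6 = 31395
∑_{k=46}^{107} k² = 414090 - 31395 = 382695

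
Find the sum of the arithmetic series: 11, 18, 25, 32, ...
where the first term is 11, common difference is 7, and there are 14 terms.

Sₙ = n/2 × (first + last)
Last term = a + (n-1)d = 11 + (14-1)×7 = 102
S_14 = 14/2 × (11 + 102)
S_14 = 14/2 × 113 = 791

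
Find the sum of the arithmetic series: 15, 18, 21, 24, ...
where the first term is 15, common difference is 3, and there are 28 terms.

Sₙ = n/2 × (first + last)
Last term = a + (n-1)d = 15 + (28-1)×3 = 96
S_28 = 28/2 × (15 + 96)
S_28 = 28/2 × 111 = 1554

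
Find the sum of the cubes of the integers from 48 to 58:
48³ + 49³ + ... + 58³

Use ∑_{k=1}^{n} k³ = [n(n+1)/2]², then subtract the first 47 terms.
∑_{k=1}^{58} k³ = [58×59/2]² = 1711² = 2927521
∑_{k=1}^{47} k³ = [47×48/2]² = 1128² = 1272384
∑_{k=48}^{58} k³ = 2927521 - 1272384 = 1655137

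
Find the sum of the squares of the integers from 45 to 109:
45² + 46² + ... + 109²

Use ∑_{k=1}^{n} k² = n(n+1)(2n+1)/6, then subtract the first 44 terms.
∑_{k=1}^{109} k² = 109×110×219/6 = 437635
∑_{k=1}^{44} k² = 44×45×89/6 = 29370
∑_{k=45}^{109} k² = 437635 - 29370 = 408265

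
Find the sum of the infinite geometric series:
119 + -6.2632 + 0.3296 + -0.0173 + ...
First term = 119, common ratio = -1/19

For |r| < 1, S = a / (1 - r)
S = 119 / (1 - (-1/19))
S = 119 / (20/19)
S = 2261/20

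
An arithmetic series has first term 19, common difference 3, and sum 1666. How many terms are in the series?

Using S = n/2 × [2a + (n-1)d]
1666 = n/2 × [2(19) + (n-1)(3)]
1666 = n/2 × [38 + 3n - 3]
3332 = n × [35 + 3n]
3n² + (35)n - 3332 = 0
Discriminant: Δ = (35)² - 4(3)(-3332) = 1225 + 39984 = 41209
√Δ = 203
n = [-(35) + √Δ] / (2·3) = (-35 + 203) / 6 = 168 / 6 = 28
(The negative root is discarded since n must be a positive integer.)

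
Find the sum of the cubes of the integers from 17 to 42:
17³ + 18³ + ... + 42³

Use ∑_{k=1}^{n} k³ = [n(n+1)/2]², then subtract the first 16 terms.
∑_{k=1}^{42} k³ = [42×43/2]² = 903² = 815409
∑_{k=1}^{16} k³ = [16×17/2]² = 136² = 18496
∑_{k=17}^{42} k³ = 815409 - 18496 = 796913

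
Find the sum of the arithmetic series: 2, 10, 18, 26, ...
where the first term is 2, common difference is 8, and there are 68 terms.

Sₙ = n/2 × (first + last)
Last term = a + (n-1)d = 2 + (68-1)×8 = 538
S_68 = 68/2 × (2 + 538)
S_68 = 68/2 × 540 = 18360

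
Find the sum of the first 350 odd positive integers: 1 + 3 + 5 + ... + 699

Sum of first n odd numbers = n²
= 350²
= 122500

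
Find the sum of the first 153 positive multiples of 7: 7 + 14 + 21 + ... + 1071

Factor out 7: = 7(1 + 2 + ... + 153) = 7 × n(n+1)/2
= 7 × 153×154/2
= 7 × 11781
= 82467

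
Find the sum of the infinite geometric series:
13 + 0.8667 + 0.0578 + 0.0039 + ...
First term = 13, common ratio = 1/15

For |r| < 1, S = a / (1 - r)
S = 13 / (1 - (1/15))
S = 13 / (14/15)
S = 195/14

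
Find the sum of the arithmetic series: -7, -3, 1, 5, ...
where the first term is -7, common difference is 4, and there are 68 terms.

Sₙ = n/2 × (first + last)
Last term = a + (n-1)d = -7 + (68-1)×4 = 261
S_68 = 68/2 × (-7 + 261)
S_68 = 68/2 × 254 = 8636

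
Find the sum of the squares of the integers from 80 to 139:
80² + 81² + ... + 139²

Use ∑_{k=1}^{n} k² = n(n+1)(2n+1)/6, then subtract the first 79 terms.
∑_{k=1}^{139} k² = 139×140×279/6 = 904890
∑_{k=1}^{79} k² = 79×80×159/6 = 167480
∑_{k=80}^{139} k² = 904890 - 167480 = 737410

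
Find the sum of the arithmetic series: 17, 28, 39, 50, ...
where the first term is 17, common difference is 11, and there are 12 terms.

Sₙ = n/2 × (first + last)
Last term = a + (n-1)d = 17 + (12-1)×11 = 138
S_12 = 12/2 × (17 + 138)
S_12 = 12/2 × 155 = 930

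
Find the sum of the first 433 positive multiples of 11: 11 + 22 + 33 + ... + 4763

Factor out 11: = 11(1 + 2 + ... + 433) = 11 × n(n+1)/2
= 11 × 433×434/2
= 11 × 93961
= 1033571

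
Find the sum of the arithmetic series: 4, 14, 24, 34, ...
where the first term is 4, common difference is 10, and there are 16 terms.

Sₙ = n/2 × (first + last)
Last term = a + (n-1)d = 4 + (16-1)×10 = 154
S_16 = 16/2 × (4 + 154)
S_16 = 16/2 × 158 = 1264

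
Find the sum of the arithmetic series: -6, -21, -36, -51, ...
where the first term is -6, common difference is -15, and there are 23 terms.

Sₙ = n/2 × (first + last)
Last term = a + (n-1)d = -6 + (23-1)×(-15) = -336
S_23 = 23/2 × (-6 + (-336))
S_23 = 23/2 × (-342) = -3933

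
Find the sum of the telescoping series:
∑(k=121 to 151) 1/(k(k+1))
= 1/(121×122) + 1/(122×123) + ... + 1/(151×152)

Partial fractions: 1/(k(k+1)) = 1/k - 1/(k+1)
The series telescopes:
= (1/121 - 1/122) + (1/122 - 1/123) + ... + (1/151 - 1/152)
= 1/121 - 1/152
= 31/18392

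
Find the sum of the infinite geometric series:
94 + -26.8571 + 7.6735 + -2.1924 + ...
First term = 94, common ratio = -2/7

For |r| < 1, S = a / (1 - r)
S = 94 / (1 - (-2/7))
S = 94 / (9/7)
S = 658/9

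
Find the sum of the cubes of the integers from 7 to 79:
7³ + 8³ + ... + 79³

Use ∑_{k=1}^{n} k³ = [n(n+1)/2]², then subtract the first 6 terms.
∑_{k=1}^{79} k³ = [79×80/2]² = 3160² = 9985600
∑_{k=1}^{6} k³ = [6×7/2]² = 21² = 441
∑_{k=7}^{79} k³ = 9985600 - 441 = 9985159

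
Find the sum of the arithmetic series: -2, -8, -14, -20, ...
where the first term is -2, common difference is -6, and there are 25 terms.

Sₙ = n/2 × (first + last)
Last term = a + (n-1)d = -2 + (25-1)×(-6) = -146
S_25 = 25/2 × (-2 + (-146))
S_25 = 25/2 × (-148) = -1850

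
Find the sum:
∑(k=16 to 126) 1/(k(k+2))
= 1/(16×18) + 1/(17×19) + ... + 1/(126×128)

Partial fractions: 1/(k(k+2)) = (1/2)[1/k - 1/(k+2)]
Telescoping leaves the first two and last two terms:
= (1/2)[1/16 + 1/17 - 1/127 - 1/128]
= 29193/552704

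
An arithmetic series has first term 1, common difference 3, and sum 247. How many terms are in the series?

Using S = n/2 × [2a + (n-1)d]
247 = n/2 × [2(1) + (n-1)(3)]
247 = n/2 × [2 + 3n - 3]
494 = n × [-1 + 3n]
3n² + (-1)n - 494 = 0
Discriminant: Δ = (-1)² - 4(3)(-494) = 1 + 5928 = 5929
√Δ = 77
n = [-(-1) + √Δ] / (2·3) = (1 + 77) / 6 = 78 / 6 = 13
(The negative root is discarded since n must be a positive integer.)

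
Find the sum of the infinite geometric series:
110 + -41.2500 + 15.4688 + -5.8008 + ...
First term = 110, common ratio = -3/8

For |r| < 1, S = a / (1 - r)
S = 110 / (1 - (-3/8))
S = 110 / (11/8)
S = 80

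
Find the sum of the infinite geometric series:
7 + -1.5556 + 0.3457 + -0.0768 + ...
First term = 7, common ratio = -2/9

For |r| < 1, S = a / (1 - r)
S = 7 / (1 - (-2/9))
S = 7 / (11/9)
S = 63/11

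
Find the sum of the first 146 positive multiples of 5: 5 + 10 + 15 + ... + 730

Factor out 5: = 5(1 + 2 + ... + 146) = 5 × n(n+1)/2
= 5 × 146×147/2
= 5 × 10731
= 53655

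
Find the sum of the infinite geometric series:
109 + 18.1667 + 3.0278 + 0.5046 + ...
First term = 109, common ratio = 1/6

For |r| < 1, S = a / (1 - r)
S = 109 / (1 - (1/6))
S = 109 / (5/6)
S = 654/5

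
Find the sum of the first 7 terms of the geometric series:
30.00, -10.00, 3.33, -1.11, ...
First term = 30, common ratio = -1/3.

Sₙ = a(1 - rⁿ) / (1 - r)
S_7 = 30(1 - (-1/3)^7) / (1 - (-1/3))
S_7 = 30(1 - (-1/2187)) / (4/3)
S_7 = 5470/243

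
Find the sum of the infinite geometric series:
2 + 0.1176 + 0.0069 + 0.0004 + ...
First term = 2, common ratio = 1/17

For |r| < 1, S = a / (1 - r)
S = 2 / (1 - (1/17))
S = 2 / (16/17)
S = 17/8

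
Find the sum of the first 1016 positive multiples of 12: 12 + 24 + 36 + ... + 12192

Factor out 12: = 12(1 + 2 + ... + 1016) = 12 × n(n+1)/2
= 12 × 1016×1017/2
= 12 × 516636
= 6199632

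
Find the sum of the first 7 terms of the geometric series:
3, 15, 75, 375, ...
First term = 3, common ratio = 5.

Sₙ = a(1 - rⁿ) / (1 - r)
S_7 = 3(1 - 5^7) / (1 - 5)
S_7 = 3(1 - 78125) / (-4)
S_7 = 58593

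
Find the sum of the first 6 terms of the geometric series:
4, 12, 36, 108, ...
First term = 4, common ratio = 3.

Sₙ = a(1 - rⁿ) / (1 - r)
S_6 = 4(1 - 3^6) / (1 - 3)
S_6 = 4(1 - 729) / (-2)
S_6 = 1456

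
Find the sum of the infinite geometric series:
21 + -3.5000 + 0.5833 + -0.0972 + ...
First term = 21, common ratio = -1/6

For |r| < 1, S = a / (1 - r)
S = 21 / (1 - (-1/6))
S = 21 / (7/6)
S = 18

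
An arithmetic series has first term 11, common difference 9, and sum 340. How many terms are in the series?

Using S = n/2 × [2a + (n-1)d]
340 = n/2 × [2(11) + (n-1)(9)]
340 = n/2 × [22 + 9n - 9]
680 = n × [13 + 9n]
9n² + (13)n - 680 = 0
Discriminant: Δ = (13)² - 4(9)(-680) = 169 + 24480 = 24649
√Δ = 157
n = [-(13) + √Δ] / (2·9) = (-13 + 157) / 18 = 144 / 18 = 8
(The negative root is discarded since n must be a positive integer.)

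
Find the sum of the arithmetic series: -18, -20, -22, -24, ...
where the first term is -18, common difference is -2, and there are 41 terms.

Sₙ = n/2 × (first + last)
Last term = a + (n-1)d = -18 + (41-1)×(-2) = -98
S_41 = 41/2 × (-18 + (-98))
S_41 = 41/2 × (-116) = -2378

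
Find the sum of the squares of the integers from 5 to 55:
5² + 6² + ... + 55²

Use ∑_{k=1}^{n} k² = n(n+1)(2n+1)/6, then subtract the first 4 terms.
∑_{k=1}^{55} k² = 55×56×111/6 = 56980
∑_{k=1}^{4} k² = 4×5×9/6 = 30
∑_{k=5}^{55} k² = 56980 - 30 = 56950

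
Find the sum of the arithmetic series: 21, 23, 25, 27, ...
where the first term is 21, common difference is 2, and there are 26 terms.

Sₙ = n/2 × (first + last)
Last term = a + (n-1)d = 21 + (26-1)×2 = 71
S_26 = 26/2 × (21 + 71)
S_26 = 26/2 × 92 = 1196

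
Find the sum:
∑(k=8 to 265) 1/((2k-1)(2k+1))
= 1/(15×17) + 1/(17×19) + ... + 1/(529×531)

Partial fractions: 1/((2k-1)(2k+1)) = (1/2)[1/(2k-1) - 1/(2k+1)]
The series telescopes:
= (1/2)[1/15 - 1/531]
= 86/2655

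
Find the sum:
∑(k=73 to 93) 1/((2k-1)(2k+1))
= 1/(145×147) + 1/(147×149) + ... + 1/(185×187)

Partial fractions: 1/((2k-1)(2k+1)) = (1/2)[1/(2k-1) - 1/(2k+1)]
The series telescopes:
= (1/2)[1/145 - 1/187]
= 21/27115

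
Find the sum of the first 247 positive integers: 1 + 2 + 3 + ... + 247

Formula: ∑k = n(n+1)/2
= 247×248/2
= 61256/2
= 30628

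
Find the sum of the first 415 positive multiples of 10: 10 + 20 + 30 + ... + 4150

Factor out 10: = 10(1 + 2 + ... + 415) = 10 × n(n+1)/2
= 10 × 415×416/2
= 10 × 86320
= 863200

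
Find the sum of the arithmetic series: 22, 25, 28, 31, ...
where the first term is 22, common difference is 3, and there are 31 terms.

Sₙ = n/2 × (first + last)
Last term = a + (n-1)d = 22 + (31-1)×3 = 112
S_31 = 31/2 × (22 + 112)
S_31 = 31/2 × 134 = 2077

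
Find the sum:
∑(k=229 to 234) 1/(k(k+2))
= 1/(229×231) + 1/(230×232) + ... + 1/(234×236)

Partial fractions: 1/(k(k+2)) = (1/2)[1/k - 1/(k+2)]
Telescoping leaves the first two and last two terms:
= (1/2)[1/229 + 1/230 - 1/235 - 1/236]
= 64857/584215640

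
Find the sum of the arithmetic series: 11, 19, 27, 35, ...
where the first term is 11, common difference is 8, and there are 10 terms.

Sₙ = n/2 × (first + last)
Last term = a + (n-1)d = 11 + (10-1)×8 = 83
S_10 = 10/2 × (11 + 83)
S_10 = 10/2 × 94 = 470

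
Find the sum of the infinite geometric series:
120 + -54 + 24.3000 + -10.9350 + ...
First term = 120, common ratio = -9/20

For |r| < 1, S = a / (1 - r)
S = 120 / (1 - (-9/20))
S = 120 / (29/20)
S = 2400/29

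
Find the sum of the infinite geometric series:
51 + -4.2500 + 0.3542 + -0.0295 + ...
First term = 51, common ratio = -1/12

For |r| < 1, S = a / (1 - r)
S = 51 / (1 - (-1/12))
S = 51 / (13/12)
S = 612/13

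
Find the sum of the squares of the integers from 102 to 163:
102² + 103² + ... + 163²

Use ∑_{k=1}^{n} k² = n(n+1)(2n+1)/6, then subtract the first 101 terms.
∑_{k=1}^{163} k² = 163×164×327/6 = 1456894
∑_{k=1}^{101} k² = 101×102×203/6 = 348551
∑_{k=102}^{163} k² = 1456894 - 348551 = 1108343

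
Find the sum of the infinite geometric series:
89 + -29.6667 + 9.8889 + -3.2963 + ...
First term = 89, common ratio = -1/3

For |r| < 1, S = a / (1 - r)
S = 89 / (1 - (-1/3))
S = 89 / (4/3)
S = 267/4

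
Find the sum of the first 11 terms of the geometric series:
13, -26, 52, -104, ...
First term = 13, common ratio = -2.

Sₙ = a(1 - rⁿ) / (1 - r)
S_11 = 13(1 - (-2)^11) / (1 - (-2))
S_11 = 13(1 - (-2048)) / (3)
S_11 = 8879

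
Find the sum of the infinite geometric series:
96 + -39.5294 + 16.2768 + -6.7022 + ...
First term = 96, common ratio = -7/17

For |r| < 1, S = a / (1 - r)
S = 96 / (1 - (-7/17))
S = 96 / (24/17)
S = 68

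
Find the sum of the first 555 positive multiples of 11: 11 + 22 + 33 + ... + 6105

Factor out 11: = 11(1 + 2 + ... + 555) = 11 × n(n+1)/2
= 11 × 555×556/2
= 11 × 154290
= 1697190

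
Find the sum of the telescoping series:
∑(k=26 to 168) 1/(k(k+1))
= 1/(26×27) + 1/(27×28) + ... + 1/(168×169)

Partial fractions: 1/(k(k+1)) = 1/k - 1/(k+1)
The series telescopes:
= (1/26 - 1/27) + (1/27 - 1/28) + ... + (1/168 - 1/169)
= 1/26 - 1/169
= 11/338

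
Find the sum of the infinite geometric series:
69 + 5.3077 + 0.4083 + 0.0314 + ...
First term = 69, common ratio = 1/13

For |r| < 1, S = a / (1 - r)
S = 69 / (1 - (1/13))
S = 69 / (12/13)
S = 299/4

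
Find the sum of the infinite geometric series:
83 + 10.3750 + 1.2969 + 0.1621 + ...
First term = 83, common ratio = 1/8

For |r| < 1, S = a / (1 - r)
S = 83 / (1 - (1/8))
S = 83 / (7/8)
S = 664/7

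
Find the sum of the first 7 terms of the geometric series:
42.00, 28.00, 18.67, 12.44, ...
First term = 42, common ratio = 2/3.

Sₙ = a(1 - rⁿ) / (1 - r)
S_7 = 42(1 - (2/3)^7) / (1 - (2/3))
S_7 = 42(1 - (128/2187)) / (1/3)
S_7 = 28826/243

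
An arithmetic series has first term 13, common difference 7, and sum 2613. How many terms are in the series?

Using S = n/2 × [2a + (n-1)d]
2613 = n/2 × [2(13) + (n-1)(7)]
2613 = n/2 × [26 + 7n - 7]
5226 = n × [19 + 7n]
7n² + (19)n - 5226 = 0
Discriminant: Δ = (19)² - 4(7)(-5226) = 361 + 146328 = 146689
√Δ = 383
n = [-(19) + √Δ] / (2·7) = (-19 + 383) / 14 = 364 / 14 = 26
(The negative root is discarded since n must be a positive integer.)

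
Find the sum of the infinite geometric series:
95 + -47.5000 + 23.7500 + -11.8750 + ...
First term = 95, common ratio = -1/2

For |r| < 1, S = a / (1 - r)
S = 95 / (1 - (-1/2))
S = 95 / (3/2)
S = 190/3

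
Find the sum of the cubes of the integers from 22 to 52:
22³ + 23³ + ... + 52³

Use ∑_{k=1}^{n} k³ = [n(n+1)/2]², then subtract the first 21 terms.
∑_{k=1}^{52} k³ = [52×53/2]² = 1378² = 1898884
∑_{k=1}^{21} k³ = [21×22/2]² = 231² = 53361
∑_{k=22}^{52} k³ = 1898884 - 53361 = 1845523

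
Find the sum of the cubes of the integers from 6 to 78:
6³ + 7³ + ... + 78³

Use ∑_{k=1}^{n} k³ = [n(n+1)/2]², then subtract the first 5 terms.
∑_{k=1}^{78} k³ = [78×79/2]² = 3081² = 9492561
∑_{k=1}^{5} k³ = [5×6/2]² = 15² = 225
∑_{k=6}^{78} k³ = 9492561 - 225 = 9492336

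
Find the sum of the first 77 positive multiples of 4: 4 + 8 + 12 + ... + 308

Factor out 4: = 4(1 + 2 + ... + 77) = 4 × n(n+1)/2
= 4 × 77×78/2
= 4 × 3003
= 12012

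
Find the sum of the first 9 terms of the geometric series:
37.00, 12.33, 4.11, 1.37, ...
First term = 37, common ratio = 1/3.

Sₙ = a(1 - rⁿ) / (1 - r)
S_9 = 37(1 - (1/3)^9) / (1 - (1/3))
S_9 = 37(1 - (1/19683)) / (2/3)
S_9 = 364117/6561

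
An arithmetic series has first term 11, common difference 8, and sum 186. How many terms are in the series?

Using S = n/2 × [2a + (n-1)d]
186 = n/2 × [2(11) + (n-1)(8)]
186 = n/2 × [22 + 8n - 8]
372 = n × [14 + 8n]
8n² + (14)n - 372 = 0
Discriminant: Δ = (14)² - 4(8)(-372) = 196 + 11904 = 12100
√Δ = 110
n = [-(14) + √Δ] / (2·8) = (-14 + 110) / 16 = 96 / 16 = 6
(The negative root is discarded since n must be a positive integer.)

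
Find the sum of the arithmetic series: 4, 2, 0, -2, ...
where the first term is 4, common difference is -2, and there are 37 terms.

Sₙ = n/2 × (first + last)
Last term = a + (n-1)d = 4 + (37-1)×(-2) = -68
S_37 = 37/2 × (4 + (-68))
S_37 = 37/2 × (-64) = -1184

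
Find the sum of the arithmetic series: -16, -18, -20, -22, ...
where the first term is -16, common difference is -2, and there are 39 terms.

Sₙ = n/2 × (first + last)
Last term = a + (n-1)d = -16 + (39-1)×(-2) = -92
S_39 = 39/2 × (-16 + (-92))
S_39 = 39/2 × (-108) = -2106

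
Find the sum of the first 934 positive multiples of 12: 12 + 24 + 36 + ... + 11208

Factor out 12: = 12(1 + 2 + ... + 934) = 12 × n(n+1)/2
= 12 × 934×935/2
= 12 × 436645
= 5239740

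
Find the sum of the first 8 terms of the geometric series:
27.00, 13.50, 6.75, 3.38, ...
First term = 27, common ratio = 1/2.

Sₙ = a(1 - rⁿ) / (1 - r)
S_8 = 27(1 - (1/2)^8) / (1 - (1/2))
S_8 = 27(1 - (1/256)) / (1/2)
S_8 = 6885/128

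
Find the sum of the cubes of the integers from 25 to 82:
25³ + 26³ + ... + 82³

Use ∑_{k=1}^{n} k³ = [n(n+1)/2]², then subtract the first 24 terms.
∑_{k=1}^{82} k³ = [82×83/2]² = 3403² = 11580409
∑_{k=1}^{24} k³ = [24×25/2]² = 300² = 90000
∑_{k=25}^{82} k³ = 11580409 - 90000 = 11490409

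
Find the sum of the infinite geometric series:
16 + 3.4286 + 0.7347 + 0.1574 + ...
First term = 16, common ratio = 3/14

For |r| < 1, S = a / (1 - r)
S = 16 / (1 - (3/14))
S = 16 / (11/14)
S = 224/11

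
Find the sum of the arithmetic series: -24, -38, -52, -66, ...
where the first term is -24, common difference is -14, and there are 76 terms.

Sₙ = n/2 × (first + last)
Last term = a + (n-1)d = -24 + (76-1)×(-14) = -1074
S_76 = 76/2 × (-24 + (-1074))
S_76 = 76/2 × (-1098) = -41724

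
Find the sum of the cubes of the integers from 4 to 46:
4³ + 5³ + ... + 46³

Use ∑_{k=1}^{n} k³ = [n(n+1)/2]², then subtract the first 3 terms.
∑_{k=1}^{46} k³ = [46×47/2]² = 1081² = 1168561
∑_{k=1}^{3} k³ = [3×4/2]² = 6² = 36
∑_{k=4}^{46} k³ = 1168561 - 36 = 1168525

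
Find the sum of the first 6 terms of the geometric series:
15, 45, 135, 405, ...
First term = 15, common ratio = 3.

Sₙ = a(1 - rⁿ) / (1 - r)
S_6 = 15(1 - 3^6) / (1 - 3)
S_6 = 15(1 - 729) / (-2)
S_6 = 5460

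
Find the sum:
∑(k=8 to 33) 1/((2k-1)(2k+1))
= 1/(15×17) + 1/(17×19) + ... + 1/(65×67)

Partial fractions: 1/((2k-1)(2k+1)) = (1/2)[1/(2k-1) - 1/(2k+1)]
The series telescopes:
= (1/2)[1/15 - 1/67]
= 26/1005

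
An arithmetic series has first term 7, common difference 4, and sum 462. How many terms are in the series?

Using S = n/2 × [2a + (n-1)d]
462 = n/2 × [2(7) + (n-1)(4)]
462 = n/2 × [14 + 4n - 4]
924 = n × [10 + 4n]
4n² + (10)n - 924 = 0
Discriminant: Δ = (10)² - 4(4)(-924) = 100 + 14784 = 14884
√Δ = 122
n = [-(10) + √Δ] / (2·4) = (-10 + 122) / 8 = 112 / 8 = 14
(The negative root is discarded since n must be a positive integer.)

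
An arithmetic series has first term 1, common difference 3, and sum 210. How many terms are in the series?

Using S = n/2 × [2a + (n-1)d]
210 = n/2 × [2(1) + (n-1)(3)]
210 = n/2 × [2 + 3n - 3]
420 = n × [-1 + 3n]
3n² + (-1)n - 420 = 0
Discriminant: Δ = (-1)² - 4(3)(-420) = 1 + 5040 = 5041
√Δ = 71
n = [-(-1) + √Δ] / (2·3) = (1 + 71) / 6 = 72 / 6 = 12
(The negative root is discarded since n must be a positive integer.)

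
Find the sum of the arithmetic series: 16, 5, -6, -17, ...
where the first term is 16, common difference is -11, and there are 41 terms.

Sₙ = n/2 × (first + last)
Last term = a + (n-1)d = 16 + (41-1)×(-11) = -424
S_41 = 41/2 × (16 + (-424))
S_41 = 41/2 × (-408) = -8364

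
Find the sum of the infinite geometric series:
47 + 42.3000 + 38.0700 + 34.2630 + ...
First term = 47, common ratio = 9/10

For |r| < 1, S = a / (1 - r)
S = 47 / (1 - (9/10))
S = 47 / (1/10)
S = 470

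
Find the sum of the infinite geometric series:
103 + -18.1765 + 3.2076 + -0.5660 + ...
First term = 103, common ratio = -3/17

For |r| < 1, S = a / (1 - r)
S = 103 / (1 - (-3/17))
S = 103 / (20/17)
S = 1751/20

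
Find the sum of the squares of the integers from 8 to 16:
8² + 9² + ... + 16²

Use ∑_{k=1}^{n} k² = n(n+1)(2n+1)/6, then subtract the first 7 terms.
∑_{k=1}^{16} k² = 16×17×33/6 = 1496
∑_{k=1}^{7} k² = 7×8×15/6 = 140
∑_{k=8}^{16} k² = 1496 - 140 = 1356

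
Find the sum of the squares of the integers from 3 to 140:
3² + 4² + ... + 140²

Use ∑_{k=1}^{n} k² = n(n+1)(2n+1)/6, then subtract the first 2 terms.
∑_{k=1}^{140} k² = 140×141×281/6 = 924490
∑_{k=1}^{2} k² = 2×3×5/6 = 5
∑_{k=3}^{140} k² = 924490 - 5 = 924485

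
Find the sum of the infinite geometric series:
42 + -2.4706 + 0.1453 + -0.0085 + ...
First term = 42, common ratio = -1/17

For |r| < 1, S = a / (1 - r)
S = 42 / (1 - (-1/17))
S = 42 / (18/17)
S = 119/3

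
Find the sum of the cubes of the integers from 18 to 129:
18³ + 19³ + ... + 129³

Use ∑_{k=1}^{n} k³ = [n(n+1)/2]², then subtract the first 17 terms.
∑_{k=1}^{129} k³ = [129×130/2]² = 8385² = 70308225
∑_{k=1}^{17} k³ = [17×18/2]² = 153² = 23409
∑_{k=18}^{129} k³ = 70308225 - 23409 = 70284816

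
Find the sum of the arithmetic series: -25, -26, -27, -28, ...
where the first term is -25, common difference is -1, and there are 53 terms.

Sₙ = n/2 × (first + last)
Last term = a + (n-1)d = -25 + (53-1)×(-1) = -77
S_53 = 53/2 × (-25 + (-77))
S_53 = 53/2 × (-102) = -2703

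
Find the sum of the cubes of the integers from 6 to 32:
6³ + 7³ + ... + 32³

Use ∑_{k=1}^{n} k³ = [n(n+1)/2]², then subtract the first 5 terms.
∑_{k=1}^{32} k³ = [32×33/2]² = 528² = 278784
∑_{k=1}^{5} k³ = [5×6/2]² = 15² = 225
∑_{k=6}^{32} k³ = 278784 - 225 = 278559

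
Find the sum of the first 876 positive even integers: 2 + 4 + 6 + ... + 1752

Sum of first n even numbers = n(n+1)
= 876×877
= 768252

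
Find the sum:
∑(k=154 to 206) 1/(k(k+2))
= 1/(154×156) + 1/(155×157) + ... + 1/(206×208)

Partial fractions: 1/(k(k+2)) = (1/2)[1/k - 1/(k+2)]
Telescoping leaves the first two and last two terms:
= (1/2)[1/154 + 1/155 - 1/207 - 1/208]
= 1699127/1027746720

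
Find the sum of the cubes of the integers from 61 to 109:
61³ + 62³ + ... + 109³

Use ∑_{k=1}^{n} k³ = [n(n+1)/2]², then subtract the first 60 terms.
∑_{k=1}^{109} k³ = [109×110/2]² = 5995² = 35940025
∑_{k=1}^{60} k³ = [60×61/2]² = 1830² = 3348900
∑_{k=61}^{109} k³ = 35940025 - 3348900 = 32591125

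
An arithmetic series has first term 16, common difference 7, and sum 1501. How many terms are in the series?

Using S = n/2 × [2a + (n-1)d]
1501 = n/2 × [2(16) + (n-1)(7)]
1501 = n/2 × [32 + 7n - 7]
3002 = n × [25 + 7n]
7n² + (25)n - 3002 = 0
Discriminant: Δ = (25)² - 4(7)(-3002) = 625 + 84056 = 84681
√Δ = 291
n = [-(25) + √Δ] / (2·7) = (-25 + 291) / 14 = 266 / 14 = 19
(The negative root is discarded since n must be a positive integer.)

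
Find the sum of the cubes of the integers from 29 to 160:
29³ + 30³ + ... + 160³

Use ∑_{k=1}^{n} k³ = [n(n+1)/2]², then subtract the first 28 terms.
∑_{k=1}^{160} k³ = [160×161/2]² = 12880² = 165894400
∑_{k=1}^{28} k³ = [28×29/2]² = 406² = 164836
∑_{k=29}^{160} k³ = 165894400 - 164836 = 165729564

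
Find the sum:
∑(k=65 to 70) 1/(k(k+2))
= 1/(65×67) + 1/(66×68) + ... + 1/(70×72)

Partial fractions: 1/(k(k+2)) = (1/2)[1/k - 1/(k+2)]
Telescoping leaves the first two and last two terms:
= (1/2)[1/65 + 1/66 - 1/71 - 1/72]
= 9367/7310160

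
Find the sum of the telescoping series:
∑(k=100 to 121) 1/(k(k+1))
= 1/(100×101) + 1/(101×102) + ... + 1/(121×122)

Partial fractions: 1/(k(k+1)) = 1/k - 1/(k+1)
The series telescopes:
= (1/100 - 1/101) + (1/101 - 1/102) + ... + (1/121 - 1/122)
= 1/100 - 1/122
= 11/6100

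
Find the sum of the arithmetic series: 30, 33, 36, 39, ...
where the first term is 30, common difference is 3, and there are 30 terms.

Sₙ = n/2 × (first + last)
Last term = a + (n-1)d = 30 + (30-1)×3 = 117
S_30 = 30/2 × (30 + 117)
S_30 = 30/2 × 147 = 2205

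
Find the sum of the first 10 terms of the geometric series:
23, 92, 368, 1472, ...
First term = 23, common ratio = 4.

Sₙ = a(1 - rⁿ) / (1 - r)
S_10 = 23(1 - 4^10) / (1 - 4)
S_10 = 23(1 - 1048576) / (-3)
S_10 = 8039075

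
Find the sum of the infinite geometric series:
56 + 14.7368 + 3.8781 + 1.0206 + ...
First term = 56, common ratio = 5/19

For |r| < 1, S = a / (1 - r)
S = 56 / (1 - (5/19))
S = 56 / (14/19)
S = 76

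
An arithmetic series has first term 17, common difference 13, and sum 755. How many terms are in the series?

Using S = n/2 × [2a + (n-1)d]
755 = n/2 × [2(17) + (n-1)(13)]
755 = n/2 × [34 + 13n - 13]
1510 = n × [21 + 13n]
13n² + (21)n - 1510 = 0
Discriminant: Δ = (21)² - 4(13)(-1510) = 441 + 78520 = 78961
√Δ = 281
n = [-(21) + √Δ] / (2·13) = (-21 + 281) / 26 = 260 / 26 = 10
(The negative root is discarded since n must be a positive integer.)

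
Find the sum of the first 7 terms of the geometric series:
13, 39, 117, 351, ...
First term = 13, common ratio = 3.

Sₙ = a(1 - rⁿ) / (1 - r)
S_7 = 13(1 - 3^7) / (1 - 3)
S_7 = 13(1 - 2187) / (-2)
S_7 = 14209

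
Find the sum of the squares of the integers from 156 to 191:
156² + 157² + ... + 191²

Use ∑_{k=1}^{n} k² = n(n+1)(2n+1)/6, then subtract the first 155 terms.
∑_{k=1}^{191} k² = 191×192×383/6 = 2340896
∑_{k=1}^{155} k² = 155×156×311/6 = 1253330
∑_{k=156}^{191} k² = 2340896 - 1253330 = 1087566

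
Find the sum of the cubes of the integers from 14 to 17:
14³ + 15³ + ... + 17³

Use ∑_{k=1}^{n} k³ = [n(n+1)/2]², then subtract the first 13 terms.
∑_{k=1}^{17} k³ = [17×18/2]² = 153² = 23409
∑_{k=1}^{13} k³ = [13×14/2]² = 91² = 8281
∑_{k=14}^{17} k³ = 23409 - 8281 = 15128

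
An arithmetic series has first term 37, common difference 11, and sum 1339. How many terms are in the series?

Using S = n/2 × [2a + (n-1)d]
1339 = n/2 × [2(37) + (n-1)(11)]
1339 = n/2 × [74 + 11n - 11]
2678 = n × [63 + 11n]
11n² + (63)n - 2678 = 0
Discriminant: Δ = (63)² - 4(11)(-2678) = 3969 + 117832 = 121801
√Δ = 349
n = [-(63) + √Δ] / (2·11) = (-63 + 349) / 22 = 286 / 22 = 13
(The negative root is discarded since n must be a positive integer.)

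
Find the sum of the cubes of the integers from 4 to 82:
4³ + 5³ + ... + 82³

Use ∑_{k=1}^{n} k³ = [n(n+1)/2]², then subtract the first 3 terms.
∑_{k=1}^{82} k³ = [82×83/2]² = 3403² = 11580409
∑_{k=1}^{3} k³ = [3×4/2]² = 6² = 36
∑_{k=4}^{82} k³ = 11580409 - 36 = 11580373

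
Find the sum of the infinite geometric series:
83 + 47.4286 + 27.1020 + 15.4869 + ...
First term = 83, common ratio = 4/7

For |r| < 1, S = a / (1 - r)
S = 83 / (1 - (4/7))
S = 83 / (3/7)
S = 581/3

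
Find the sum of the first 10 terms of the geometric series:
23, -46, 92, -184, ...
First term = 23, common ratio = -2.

Sₙ = a(1 - rⁿ) / (1 - r)
S_10 = 23(1 - (-2)^10) / (1 - (-2))
S_10 = 23(1 - 1024) / (3)
S_10 = -7843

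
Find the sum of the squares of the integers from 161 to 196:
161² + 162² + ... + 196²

Use ∑_{k=1}^{n} k² = n(n+1)(2n+1)/6, then subtract the first 160 terms.
∑_{k=1}^{196} k² = 196×197×393/6 = 2529086
∑_{k=1}^{160} k² = 160×161×321/6 = 1378160
∑_{k=161}^{196} k² = 2529086 - 1378160 = 1150926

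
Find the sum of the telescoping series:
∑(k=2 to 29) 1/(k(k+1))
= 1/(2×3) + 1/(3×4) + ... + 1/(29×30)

Partial fractions: 1/(k(k+1)) = 1/k - 1/(k+1)
The series telescopes:
= (1/2 - 1/3) + (1/3 - 1/4) + ... + (1/29 - 1/30)
= 1/2 - 1/30
= 7/15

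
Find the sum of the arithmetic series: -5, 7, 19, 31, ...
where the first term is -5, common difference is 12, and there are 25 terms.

Sₙ = n/2 × (first + last)
Last term = a + (n-1)d = -5 + (25-1)×12 = 283
S_25 = 25/2 × (-5 + 283)
S_25 = 25/2 × 278 = 3475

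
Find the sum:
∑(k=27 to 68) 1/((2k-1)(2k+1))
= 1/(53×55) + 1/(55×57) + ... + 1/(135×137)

Partial fractions: 1/((2k-1)(2k+1)) = (1/2)[1/(2k-1) - 1/(2k+1)]
The series telescopes:
= (1/2)[1/53 - 1/137]
= 42/7261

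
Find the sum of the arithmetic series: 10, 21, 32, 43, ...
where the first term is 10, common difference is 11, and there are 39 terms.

Sₙ = n/2 × (first + last)
Last term = a + (n-1)d = 10 + (39-1)×11 = 428
S_39 = 39/2 × (10 + 428)
S_39 = 39/2 × 438 = 8541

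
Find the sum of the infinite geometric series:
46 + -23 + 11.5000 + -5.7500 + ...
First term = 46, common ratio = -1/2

For |r| < 1, S = a / (1 - r)
S = 46 / (1 - (-1/2))
S = 46 / (3/2)
S = 92/3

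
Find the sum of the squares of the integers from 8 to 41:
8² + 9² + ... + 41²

Use ∑_{k=1}^{n} k² = n(n+1)(2n+1)/6, then subtract the first 7 terms.
∑_{k=1}^{41} k² = 41×42×83/6 = 23821
∑_{k=1}^{7} k² = 7×8×15/6 = 140
∑_{k=8}^{41} k² = 23821 - 140 = 23681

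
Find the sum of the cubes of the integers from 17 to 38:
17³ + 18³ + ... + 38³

Use ∑_{k=1}^{n} k³ = [n(n+1)/2]², then subtract the first 16 terms.
∑_{k=1}^{38} k³ = [38×39/2]² = 741² = 549081
∑_{k=1}^{16} k³ = [16×17/2]² = 136² = 18496
∑_{k=17}^{38} k³ = 549081 - 18496 = 530585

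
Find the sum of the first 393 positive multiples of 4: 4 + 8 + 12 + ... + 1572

Factor out 4: = 4(1 + 2 + ... + 393) = 4 × n(n+1)/2
= 4 × 393×394/2
= 4 × 77421
= 309684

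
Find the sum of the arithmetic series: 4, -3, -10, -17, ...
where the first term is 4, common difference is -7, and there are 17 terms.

Sₙ = n/2 × (first + last)
Last term = a + (n-1)d = 4 + (17-1)×(-7) = -108
S_17 = 17/2 × (4 + (-108))
S_17 = 17/2 × (-104) = -884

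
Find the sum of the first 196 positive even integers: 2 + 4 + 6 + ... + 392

Sum of first n even numbers = n(n+1)
= 196×197
= 38612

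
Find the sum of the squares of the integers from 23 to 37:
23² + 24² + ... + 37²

Use ∑_{k=1}^{n} k² = n(n+1)(2n+1)/6, then subtract the first 22 terms.
∑_{k=1}^{37} k² = 37×38×75/6 = 17575
∑_{k=1}^{22} k² = 22×23×45/6 = 3795
∑_{k=23}^{37} k² = 17575 - 3795 = 13780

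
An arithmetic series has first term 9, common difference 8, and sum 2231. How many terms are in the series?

Using S = n/2 × [2a + (n-1)d]
2231 = n/2 × [2(9) + (n-1)(8)]
2231 = n/2 × [18 + 8n - 8]
4462 = n × [10 + 8n]
8n² + (10)n - 4462 = 0
Discriminant: Δ = (10)² - 4(8)(-4462) = 100 + 142784 = 142884
√Δ = 378
n = [-(10) + √Δ] / (2·8) = (-10 + 378) / 16 = 368 / 16 = 23
(The negative root is discarded since n must be a positive integer.)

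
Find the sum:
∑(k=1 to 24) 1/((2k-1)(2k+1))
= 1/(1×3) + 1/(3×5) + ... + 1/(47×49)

Partial fractions: 1/((2k-1)(2k+1)) = (1/2)[1/(2k-1) - 1/(2k+1)]
The series telescopes:
= (1/2)[1/1 - 1/49]
= 24/49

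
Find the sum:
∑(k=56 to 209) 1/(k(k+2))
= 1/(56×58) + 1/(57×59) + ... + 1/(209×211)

Partial fractions: 1/(k(k+2)) = (1/2)[1/k - 1/(k+2)]
Telescoping leaves the first two and last two terms:
= (1/2)[1/56 + 1/57 - 1/210 - 1/211]
= 29073/2245040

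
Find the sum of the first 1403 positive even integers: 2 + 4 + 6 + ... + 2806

Sum of first n even numbers = n(n+1)
= 1403×1404
= 1969812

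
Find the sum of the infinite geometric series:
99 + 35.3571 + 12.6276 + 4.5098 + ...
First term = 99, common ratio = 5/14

For |r| < 1, S = a / (1 - r)
S = 99 / (1 - (5/14))
S = 99 / (9/14)
S = 154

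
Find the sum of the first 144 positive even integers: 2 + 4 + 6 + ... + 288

Sum of first n even numbers = n(n+1)
= 144×145
= 20880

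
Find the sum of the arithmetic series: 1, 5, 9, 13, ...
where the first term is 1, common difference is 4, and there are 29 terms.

Sₙ = n/2 × (first + last)
Last term = a + (n-1)d = 1 + (29-1)×4 = 113
S_29 = 29/2 × (1 + 113)
S_29 = 29/2 × 114 = 1653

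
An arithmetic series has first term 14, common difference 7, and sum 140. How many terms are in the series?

Using S = n/2 × [2a + (n-1)d]
140 = n/2 × [2(14) + (n-1)(7)]
140 = n/2 × [28 + 7n - 7]
280 = n × [21 + 7n]
7n² + (21)n - 280 = 0
Discriminant: Δ = (21)² - 4(7)(-280) = 441 + 7840 = 8281
√Δ = 91
n = [-(21) + √Δ] / (2·7) = (-21 + 91) / 14 = 70 / 14 = 5
(The negative root is discarded since n must be a positive integer.)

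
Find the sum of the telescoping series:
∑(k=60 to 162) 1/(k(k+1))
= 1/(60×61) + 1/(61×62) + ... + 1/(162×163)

Partial fractions: 1/(k(k+1)) = 1/k - 1/(k+1)
The series telescopes:
= (1/60 - 1/61) + (1/61 - 1/62) + ... + (1/162 - 1/163)
= 1/60 - 1/163
= 103/9780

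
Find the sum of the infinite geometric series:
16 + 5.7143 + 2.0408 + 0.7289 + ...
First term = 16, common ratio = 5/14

For |r| < 1, S = a / (1 - r)
S = 16 / (1 - (5/14))
S = 16 / (9/14)
S = 224/9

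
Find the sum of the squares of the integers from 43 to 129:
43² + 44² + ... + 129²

Use ∑_{k=1}^{n} k² = n(n+1)(2n+1)/6, then subtract the first 42 terms.
∑_{k=1}^{129} k² = 129×130×259/6 = 723905
∑_{k=1}^{42} k² = 42×43×85/6 = 25585
∑_{k=43}^{129} k² = 723905 - 25585 = 698320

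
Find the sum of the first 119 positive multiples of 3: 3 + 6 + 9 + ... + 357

Factor out 3: = 3(1 + 2 + ... + 119) = 3 × n(n+1)/2
= 3 × 119×120/2
= 3 × 7140
= 21420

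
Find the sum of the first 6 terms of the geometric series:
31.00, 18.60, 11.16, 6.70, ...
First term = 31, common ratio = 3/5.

Sₙ = a(1 - rⁿ) / (1 - r)
S_6 = 31(1 - (3/5)^6) / (1 - (3/5))
S_6 = 31(1 - (729/15625)) / (2/5)
S_6 = 230888/3125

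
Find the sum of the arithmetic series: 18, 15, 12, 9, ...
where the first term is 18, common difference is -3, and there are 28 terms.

Sₙ = n/2 × (first + last)
Last term = a + (n-1)d = 18 + (28-1)×(-3) = -63
S_28 = 28/2 × (18 + (-63))
S_28 = 28/2 × (-45) = -630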